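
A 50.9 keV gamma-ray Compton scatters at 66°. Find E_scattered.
48.0599 keV

First convert energy to wavelength:
λ = hc/E, with hc ≈ 1239.842 keV·pm (i.e. 1239.842 eV·nm)

For E = 50.9 keV = 50900 eV:
λ = 1239.842 keV·pm / 50.9 keV
λ = 24.3584 pm

Calculate the Compton shift:
Δλ = λ_C(1 - cos(66°)) = 2.4263 × 0.5933
Δλ = 1.4394 pm

Final wavelength:
λ' = 24.3584 + 1.4394 = 25.7978 pm

Final energy:
E' = hc/λ' = 1239.842 / 25.7978 = 48.0599 keV

(Intermediate values are shown rounded; full precision is carried through to the final answer.)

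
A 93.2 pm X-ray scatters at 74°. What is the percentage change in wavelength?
1.8858%

Calculate the Compton shift:
Δλ = λ_C(1 - cos(74°))
Δλ = 2.4263 × (1 - cos(74°))
Δλ = 2.4263 × 0.7244
Δλ = 1.7575 pm

Percentage change:
(Δλ/λ₀) × 100 = (1.7575/93.2) × 100
= 1.8858%

(Intermediate values are shown rounded; full precision is carried through to the final answer.)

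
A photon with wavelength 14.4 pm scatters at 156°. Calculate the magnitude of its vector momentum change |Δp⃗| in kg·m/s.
7.9078e-23 kg·m/s

Photon momentum magnitude is p = h/λ.

Initial momentum:
p₀ = h/λ = 6.6261e-34/1.4400e-11 = 4.6014e-23 kg·m/s

After scattering:
λ' = λ + Δλ = 14.4 + 4.6429 = 19.0429 pm
p' = h/λ' = 6.6261e-34/1.9043e-11 = 3.4796e-23 kg·m/s

Momentum is a vector; the scattered photon's direction makes angle θ = 156° with the incident direction. The magnitude of the vector change Δp⃗ = p⃗₀ − p⃗' is found from the law of cosines:
|Δp⃗|² = p₀² + p'² − 2p₀p'cos θ
|Δp⃗|² = (4.6014e-23)² + (3.4796e-23)² − 2·4.6014e-23·3.4796e-23·cos(156°)
|Δp⃗| = 7.9078e-23 kg·m/s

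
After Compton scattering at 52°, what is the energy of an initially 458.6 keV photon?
340.9849 keV

First convert energy to wavelength:
λ = hc/E, with hc ≈ 1239.842 keV·pm (i.e. 1239.842 eV·nm)

For E = 458.6 keV = 458600 eV:
λ = 1239.842 keV·pm / 458.6 keV
λ = 2.7035 pm

Calculate the Compton shift:
Δλ = λ_C(1 - cos(52°)) = 2.4263 × 0.3843
Δλ = 0.9325 pm

Final wavelength:
λ' = 2.7035 + 0.9325 = 3.6361 pm

Final energy:
E' = hc/λ' = 1239.842 / 3.6361 = 340.9849 keV

(Intermediate values are shown rounded; full precision is carried through to the final answer.)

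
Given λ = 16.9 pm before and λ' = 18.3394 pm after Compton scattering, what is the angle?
66.00°

First find the wavelength shift:
Δλ = λ' - λ = 18.3394 - 16.9 = 1.4394 pm

Using Δλ = λ_C(1 - cos θ), with λ_C = h/(m_e·c) ≈ 2.42631024 pm:
cos θ = 1 - Δλ/λ_C
cos θ = 1 - 1.4394/2.42631024
cos θ = 0.406754

θ = arccos(0.406754)
θ = 66.00°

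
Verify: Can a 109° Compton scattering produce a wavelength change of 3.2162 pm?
Yes, consistent

Calculate the expected shift for θ = 109°:

Δλ_expected = λ_C(1 - cos(109°))
Δλ_expected = 2.4263 × (1 - cos(109°))
Δλ_expected = 2.4263 × 1.3256
Δλ_expected = 3.2162 pm

Given shift: 3.2162 pm
Expected shift: 3.2162 pm
Difference: 0.0000 pm

The values match. This is consistent with Compton scattering at the stated angle.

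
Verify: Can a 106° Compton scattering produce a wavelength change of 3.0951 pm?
Yes, consistent

Calculate the expected shift for θ = 106°:

Δλ_expected = λ_C(1 - cos(106°))
Δλ_expected = 2.4263 × (1 - cos(106°))
Δλ_expected = 2.4263 × 1.2756
Δλ_expected = 3.0951 pm

Given shift: 3.0951 pm
Expected shift: 3.0951 pm
Difference: 0.0000 pm

The values match. This is consistent with Compton scattering at the stated angle.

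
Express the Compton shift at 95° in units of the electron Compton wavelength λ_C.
1.0872 λ_C

The Compton shift formula is:
Δλ = λ_C(1 - cos θ)

Dividing both sides by λ_C:
Δλ/λ_C = 1 - cos θ

For θ = 95°:
Δλ/λ_C = 1 - cos(95°)
Δλ/λ_C = 1 - -0.0872
Δλ/λ_C = 1.0872

This means the shift is 1.0872 × λ_C = 2.6378 pm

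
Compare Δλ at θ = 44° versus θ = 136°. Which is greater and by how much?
136° produces the larger shift by a factor of 6.126

Calculate both shifts using Δλ = λ_C(1 - cos θ):

For θ₁ = 44°:
Δλ₁ = 2.4263 × (1 - cos(44°))
Δλ₁ = 2.4263 × 0.2807
Δλ₁ = 0.6810 pm

For θ₂ = 136°:
Δλ₂ = 2.4263 × (1 - cos(136°))
Δλ₂ = 2.4263 × 1.7193
Δλ₂ = 4.1717 pm

The 136° angle produces the larger shift.
Ratio: 4.1717/0.6810 = 6.126

(Intermediate values are shown rounded; full precision is carried through to the final answer.)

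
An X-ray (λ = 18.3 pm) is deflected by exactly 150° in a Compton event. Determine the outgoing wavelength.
22.8276 pm

Using the Compton formula: λ' = λ + λ_C(1 − cos θ)

For θ = 150°, cos θ = -√3/2 (exact) ≈ -0.8660, so:
1 − cos 150° = 1 − (-√3/2) ≈ 1.8660

Δλ = λ_C × 1.8660 = 2.4263 × 1.8660 = 4.5276 pm

λ' = 18.3 + 4.5276 = 22.8276 pm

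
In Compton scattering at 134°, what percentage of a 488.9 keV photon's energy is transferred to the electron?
0.6185 (or 61.85%)

Calculate initial and final photon energies:

Initial: E₀ = 488.9 keV → λ₀ = 2.5360 pm
Compton shift: Δλ = 4.1118 pm
Final wavelength: λ' = 6.6477 pm
Final energy: E' = 186.5055 keV

Fractional energy loss:
(E₀ - E')/E₀ = (488.9000 - 186.5055)/488.9000
= 302.3945/488.9000
= 0.6185
= 61.85%

(Intermediate values are shown rounded; full precision is carried through to the final answer.)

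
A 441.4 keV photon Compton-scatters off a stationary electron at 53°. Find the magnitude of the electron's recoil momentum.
1.9136e-22 kg·m/s

The electron is initially at rest, so by conservation of momentum:
p⃗_e = p⃗₀ − p⃗'  (incident photon momentum minus scattered photon momentum)

Photon momentum magnitudes (p = h/λ = E/c):
λ₀ = hc/E₀ = 2.8089 pm → p₀ = h/λ₀ = 2.3590e-22 kg·m/s
Δλ = λ_C(1 − cos 53°) = 0.9661 pm
λ' = 3.7750 pm → p' = h/λ' = 1.7552e-22 kg·m/s

The scattered photon makes angle θ = 53° with the incident direction, so by the law of cosines:
|p⃗_e|² = p₀² + p'² − 2p₀p'cos θ
|p⃗_e|² = (2.3590e-22)² + (1.7552e-22)² − 2·2.3590e-22·1.7552e-22·cos(53°)
|p⃗_e| = 1.9136e-22 kg·m/s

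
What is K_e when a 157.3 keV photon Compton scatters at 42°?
11.5260 keV

By energy conservation: K_e = E_initial - E_final

First find the scattered photon energy:
Initial wavelength: λ = hc/E = 7.8820 pm
Compton shift: Δλ = λ_C(1 - cos(42°)) = 0.6232 pm
Final wavelength: λ' = 7.8820 + 0.6232 = 8.5052 pm
Final photon energy: E' = hc/λ' = 145.7740 keV

Electron kinetic energy:
K_e = E - E' = 157.3000 - 145.7740 = 11.5260 keV

(Intermediate values are shown rounded; full precision is carried through to the final answer.)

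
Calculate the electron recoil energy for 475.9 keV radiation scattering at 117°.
273.7438 keV

By energy conservation: K_e = E_initial - E_final

First find the scattered photon energy:
Initial wavelength: λ = hc/E = 2.6053 pm
Compton shift: Δλ = λ_C(1 - cos(117°)) = 3.5278 pm
Final wavelength: λ' = 2.6053 + 3.5278 = 6.1331 pm
Final photon energy: E' = hc/λ' = 202.1562 keV

Electron kinetic energy:
K_e = E - E' = 475.9000 - 202.1562 = 273.7438 keV

(Intermediate values are shown rounded; full precision is carried through to the final answer.)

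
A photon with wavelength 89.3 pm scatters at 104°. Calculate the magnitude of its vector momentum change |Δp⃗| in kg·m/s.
1.1504e-23 kg·m/s

Photon momentum magnitude is p = h/λ.

Initial momentum:
p₀ = h/λ = 6.6261e-34/8.9300e-11 = 7.4200e-24 kg·m/s

After scattering:
λ' = λ + Δλ = 89.3 + 3.0133 = 92.3133 pm
p' = h/λ' = 6.6261e-34/9.2313e-11 = 7.1778e-24 kg·m/s

Momentum is a vector; the scattered photon's direction makes angle θ = 104° with the incident direction. The magnitude of the vector change Δp⃗ = p⃗₀ − p⃗' is found from the law of cosines:
|Δp⃗|² = p₀² + p'² − 2p₀p'cos θ
|Δp⃗|² = (7.4200e-24)² + (7.1778e-24)² − 2·7.4200e-24·7.1778e-24·cos(104°)
|Δp⃗| = 1.1504e-23 kg·m/s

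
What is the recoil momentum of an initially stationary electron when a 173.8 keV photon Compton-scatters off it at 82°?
1.0923e-22 kg·m/s

The electron is initially at rest, so by conservation of momentum:
p⃗_e = p⃗₀ − p⃗'  (incident photon momentum minus scattered photon momentum)

Photon momentum magnitudes (p = h/λ = E/c):
λ₀ = hc/E₀ = 7.1337 pm → p₀ = h/λ₀ = 9.2884e-23 kg·m/s
Δλ = λ_C(1 − cos 82°) = 2.0886 pm
λ' = 9.2224 pm → p' = h/λ' = 7.1848e-23 kg·m/s

The scattered photon makes angle θ = 82° with the incident direction, so by the law of cosines:
|p⃗_e|² = p₀² + p'² − 2p₀p'cos θ
|p⃗_e|² = (9.2884e-23)² + (7.1848e-23)² − 2·9.2884e-23·7.1848e-23·cos(82°)
|p⃗_e| = 1.0923e-22 kg·m/s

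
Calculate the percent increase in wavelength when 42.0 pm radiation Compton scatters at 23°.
0.4592%

Calculate the Compton shift:
Δλ = λ_C(1 - cos(23°))
Δλ = 2.4263 × (1 - cos(23°))
Δλ = 2.4263 × 0.0795
Δλ = 0.1929 pm

Percentage change:
(Δλ/λ₀) × 100 = (0.1929/42.0) × 100
= 0.4592%

(Intermediate values are shown rounded; full precision is carried through to the final answer.)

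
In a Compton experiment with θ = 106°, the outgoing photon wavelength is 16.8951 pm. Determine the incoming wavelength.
13.8000 pm

From λ' = λ + Δλ, we have λ = λ' - Δλ

First calculate the Compton shift:
Δλ = λ_C(1 - cos θ)
Δλ = 2.4263 × (1 - cos(106°))
Δλ = 2.4263 × 1.2756
Δλ = 3.0951 pm

Initial wavelength:
λ = λ' - Δλ
λ = 16.8951 - 3.0951
λ = 13.8000 pm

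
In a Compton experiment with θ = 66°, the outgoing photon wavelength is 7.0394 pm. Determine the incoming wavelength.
5.6000 pm

From λ' = λ + Δλ, we have λ = λ' - Δλ

First calculate the Compton shift:
Δλ = λ_C(1 - cos θ)
Δλ = 2.4263 × (1 - cos(66°))
Δλ = 2.4263 × 0.5933
Δλ = 1.4394 pm

Initial wavelength:
λ = λ' - Δλ
λ = 7.0394 - 1.4394
λ = 5.6000 pm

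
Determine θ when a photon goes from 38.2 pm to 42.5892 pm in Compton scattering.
144.00°

First find the wavelength shift:
Δλ = λ' - λ = 42.5892 - 38.2 = 4.3892 pm

Using Δλ = λ_C(1 - cos θ), with λ_C = h/(m_e·c) ≈ 2.42631024 pm:
cos θ = 1 - Δλ/λ_C
cos θ = 1 - 4.3892/2.42631024
cos θ = -0.809002

θ = arccos(-0.809002)
θ = 144.00°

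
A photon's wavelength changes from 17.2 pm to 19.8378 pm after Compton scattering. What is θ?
95.00°

First find the wavelength shift:
Δλ = λ' - λ = 19.8378 - 17.2 = 2.6378 pm

Using Δλ = λ_C(1 - cos θ), with λ_C = h/(m_e·c) ≈ 2.42631024 pm:
cos θ = 1 - Δλ/λ_C
cos θ = 1 - 2.6378/2.42631024
cos θ = -0.087165

θ = arccos(-0.087165)
θ = 95.00°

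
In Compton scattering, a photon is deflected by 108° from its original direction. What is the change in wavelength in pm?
3.1761 pm

Using the Compton scattering formula:
Δλ = λ_C(1 - cos θ)

where λ_C = h/(m_e·c) ≈ 2.4263 pm is the Compton wavelength of an electron.

For θ = 108°:
cos(108°) = -0.3090
1 - cos(108°) = 1.3090

Δλ = 2.4263 × 1.3090
Δλ = 3.1761 pm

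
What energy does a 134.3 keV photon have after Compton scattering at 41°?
126.1664 keV

First convert energy to wavelength:
λ = hc/E, with hc ≈ 1239.842 keV·pm (i.e. 1239.842 eV·nm)

For E = 134.3 keV = 134300 eV:
λ = 1239.842 keV·pm / 134.3 keV
λ = 9.2319 pm

Calculate the Compton shift:
Δλ = λ_C(1 - cos(41°)) = 2.4263 × 0.2453
Δλ = 0.5952 pm

Final wavelength:
λ' = 9.2319 + 0.5952 = 9.8270 pm

Final energy:
E' = hc/λ' = 1239.842 / 9.8270 = 126.1664 keV

(Intermediate values are shown rounded; full precision is carried through to the final answer.)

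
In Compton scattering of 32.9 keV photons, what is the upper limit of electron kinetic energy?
3.7532 keV

Maximum energy transfer occurs at θ = 180° (backscattering).

Initial photon: E₀ = 32.9 keV → λ₀ = 37.6852 pm

Maximum Compton shift (at 180°):
Δλ_max = 2λ_C = 2 × 2.4263 = 4.8526 pm

Final wavelength:
λ' = 37.6852 + 4.8526 = 42.5378 pm

Minimum photon energy (maximum energy to electron):
E'_min = hc/λ' = 29.1468 keV

Maximum electron kinetic energy:
K_max = E₀ - E'_min = 32.9000 - 29.1468 = 3.7532 keV

(Intermediate values are shown rounded; full precision is carried through to the final answer.)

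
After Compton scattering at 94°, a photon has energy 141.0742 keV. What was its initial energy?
200.1999 keV

Convert final energy to wavelength (hc ≈ 1239.842 keV·pm):
λ' = hc/E' = 1239.842 / 141.0742 = 8.7886 pm

Calculate the Compton shift:
Δλ = λ_C(1 - cos(94°))
Δλ = 2.4263 × (1 - cos(94°))
Δλ = 2.5956 pm

Initial wavelength:
λ = λ' - Δλ = 8.7886 - 2.5956 = 6.1930 pm

Initial energy:
E = hc/λ = 1239.842 / 6.1930 = 200.1999 keV

(Intermediate values are shown rounded; full precision is carried through to the final answer.)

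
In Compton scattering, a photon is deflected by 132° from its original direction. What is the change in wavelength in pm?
4.0498 pm

Using the Compton scattering formula:
Δλ = λ_C(1 - cos θ)

where λ_C = h/(m_e·c) ≈ 2.4263 pm is the Compton wavelength of an electron.

For θ = 132°:
cos(132°) = -0.6691
1 - cos(132°) = 1.6691

Δλ = 2.4263 × 1.6691
Δλ = 4.0498 pm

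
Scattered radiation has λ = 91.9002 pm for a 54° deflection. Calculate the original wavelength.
90.9000 pm

From λ' = λ + Δλ, we have λ = λ' - Δλ

First calculate the Compton shift:
Δλ = λ_C(1 - cos θ)
Δλ = 2.4263 × (1 - cos(54°))
Δλ = 2.4263 × 0.4122
Δλ = 1.0002 pm

Initial wavelength:
λ = λ' - Δλ
λ = 91.9002 - 1.0002
λ = 90.9000 pm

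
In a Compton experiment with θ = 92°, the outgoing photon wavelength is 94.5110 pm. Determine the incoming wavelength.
92.0000 pm

From λ' = λ + Δλ, we have λ = λ' - Δλ

First calculate the Compton shift:
Δλ = λ_C(1 - cos θ)
Δλ = 2.4263 × (1 - cos(92°))
Δλ = 2.4263 × 1.0349
Δλ = 2.5110 pm

Initial wavelength:
λ = λ' - Δλ
λ = 94.5110 - 2.5110
λ = 92.0000 pm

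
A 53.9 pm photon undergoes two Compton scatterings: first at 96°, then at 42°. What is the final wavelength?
57.2031 pm

Apply Compton shift twice:

First scattering at θ₁ = 96°:
Δλ₁ = λ_C(1 - cos(96°))
Δλ₁ = 2.4263 × 1.1045
Δλ₁ = 2.6799 pm

After first scattering:
λ₁ = 53.9 + 2.6799 = 56.5799 pm

Second scattering at θ₂ = 42°:
Δλ₂ = λ_C(1 - cos(42°))
Δλ₂ = 2.4263 × 0.2569
Δλ₂ = 0.6232 pm

Final wavelength:
λ₂ = 56.5799 + 0.6232 = 57.2031 pm

Total shift: Δλ_total = 2.6799 + 0.6232 = 3.3031 pm

(Intermediate values are shown rounded; full precision is carried through to the final answer.)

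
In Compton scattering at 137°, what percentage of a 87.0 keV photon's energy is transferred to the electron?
0.2277 (or 22.77%)

Calculate initial and final photon energies:

Initial: E₀ = 87.0 keV → λ₀ = 14.2511 pm
Compton shift: Δλ = 4.2008 pm
Final wavelength: λ' = 18.4519 pm
Final energy: E' = 67.1933 keV

Fractional energy loss:
(E₀ - E')/E₀ = (87.0000 - 67.1933)/87.0000
= 19.8067/87.0000
= 0.2277
= 22.77%

(Intermediate values are shown rounded; full precision is carried through to the final answer.)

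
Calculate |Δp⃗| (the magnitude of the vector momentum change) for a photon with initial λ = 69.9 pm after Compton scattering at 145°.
1.7545e-23 kg·m/s

Photon momentum magnitude is p = h/λ.

Initial momentum:
p₀ = h/λ = 6.6261e-34/6.9900e-11 = 9.4794e-24 kg·m/s

After scattering:
λ' = λ + Δλ = 69.9 + 4.4138 = 74.3138 pm
p' = h/λ' = 6.6261e-34/7.4314e-11 = 8.9163e-24 kg·m/s

Momentum is a vector; the scattered photon's direction makes angle θ = 145° with the incident direction. The magnitude of the vector change Δp⃗ = p⃗₀ − p⃗' is found from the law of cosines:
|Δp⃗|² = p₀² + p'² − 2p₀p'cos θ
|Δp⃗|² = (9.4794e-24)² + (8.9163e-24)² − 2·9.4794e-24·8.9163e-24·cos(145°)
|Δp⃗| = 1.7545e-23 kg·m/s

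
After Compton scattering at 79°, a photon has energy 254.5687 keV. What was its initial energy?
426.5001 keV

Convert final energy to wavelength (hc ≈ 1239.842 keV·pm):
λ' = hc/E' = 1239.842 / 254.5687 = 4.8704 pm

Calculate the Compton shift:
Δλ = λ_C(1 - cos(79°))
Δλ = 2.4263 × (1 - cos(79°))
Δλ = 1.9633 pm

Initial wavelength:
λ = λ' - Δλ = 4.8704 - 1.9633 = 2.9070 pm

Initial energy:
E = hc/λ = 1239.842 / 2.9070 = 426.5001 keV

(Intermediate values are shown rounded; full precision is carried through to the final answer.)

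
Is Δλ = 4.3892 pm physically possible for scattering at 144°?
Yes, consistent

Calculate the expected shift for θ = 144°:

Δλ_expected = λ_C(1 - cos(144°))
Δλ_expected = 2.4263 × (1 - cos(144°))
Δλ_expected = 2.4263 × 1.8090
Δλ_expected = 4.3892 pm

Given shift: 4.3892 pm
Expected shift: 4.3892 pm
Difference: 0.0000 pm

The values match. This is consistent with Compton scattering at the stated angle.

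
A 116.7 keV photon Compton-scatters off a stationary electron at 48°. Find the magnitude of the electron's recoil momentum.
4.9116e-23 kg·m/s

The electron is initially at rest, so by conservation of momentum:
p⃗_e = p⃗₀ − p⃗'  (incident photon momentum minus scattered photon momentum)

Photon momentum magnitudes (p = h/λ = E/c):
λ₀ = hc/E₀ = 10.6242 pm → p₀ = h/λ₀ = 6.2368e-23 kg·m/s
Δλ = λ_C(1 − cos 48°) = 0.8028 pm
λ' = 11.4270 pm → p' = h/λ' = 5.7986e-23 kg·m/s

The scattered photon makes angle θ = 48° with the incident direction, so by the law of cosines:
|p⃗_e|² = p₀² + p'² − 2p₀p'cos θ
|p⃗_e|² = (6.2368e-23)² + (5.7986e-23)² − 2·6.2368e-23·5.7986e-23·cos(48°)
|p⃗_e| = 4.9116e-23 kg·m/s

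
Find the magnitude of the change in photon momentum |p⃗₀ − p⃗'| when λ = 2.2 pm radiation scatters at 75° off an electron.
3.0387e-22 kg·m/s

Photon momentum magnitude is p = h/λ.

Initial momentum:
p₀ = h/λ = 6.6261e-34/2.2000e-12 = 3.0119e-22 kg·m/s

After scattering:
λ' = λ + Δλ = 2.2 + 1.7983 = 3.9983 pm
p' = h/λ' = 6.6261e-34/3.9983e-12 = 1.6572e-22 kg·m/s

Momentum is a vector; the scattered photon's direction makes angle θ = 75° with the incident direction. The magnitude of the vector change Δp⃗ = p⃗₀ − p⃗' is found from the law of cosines:
|Δp⃗|² = p₀² + p'² − 2p₀p'cos θ
|Δp⃗|² = (3.0119e-22)² + (1.6572e-22)² − 2·3.0119e-22·1.6572e-22·cos(75°)
|Δp⃗| = 3.0387e-22 kg·m/s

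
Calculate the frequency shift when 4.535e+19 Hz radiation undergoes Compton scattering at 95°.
1.293e+19 Hz (decrease)

Convert frequency to wavelength (c = 299792458 m/s):
λ₀ = c/f₀ = 299792458/4.535e+19 = 6.6106385e-12 m = 6.6106 pm

Calculate Compton shift:
Δλ = λ_C(1 - cos(95°)) = 2.6378 pm

Final wavelength:
λ' = λ₀ + Δλ = 6.6106 + 2.6378 = 9.2484 pm

Final frequency:
f' = c/λ' = 299792458/9.2484157e-12 = 3.2415548e+19 Hz

Frequency shift (decrease):
Δf = f₀ - f' = 4.535e+19 - 3.2415548e+19 = 1.293e+19 Hz

(Intermediate values are shown rounded; full precision is carried through to the final answer.)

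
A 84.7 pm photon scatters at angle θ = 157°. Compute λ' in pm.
89.3597 pm

Using the Compton scattering formula:
λ' = λ + Δλ = λ + λ_C(1 - cos θ)

Given:
- Initial wavelength λ = 84.7 pm
- Scattering angle θ = 157°
- Compton wavelength λ_C ≈ 2.4263 pm

Calculate the shift:
Δλ = 2.4263 × (1 - cos(157°))
Δλ = 2.4263 × 1.9205
Δλ = 4.6597 pm

Final wavelength:
λ' = 84.7 + 4.6597 = 89.3597 pm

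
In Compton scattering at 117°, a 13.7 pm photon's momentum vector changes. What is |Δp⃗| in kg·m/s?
7.4213e-23 kg·m/s

Photon momentum magnitude is p = h/λ.

Initial momentum:
p₀ = h/λ = 6.6261e-34/1.3700e-11 = 4.8365e-23 kg·m/s

After scattering:
λ' = λ + Δλ = 13.7 + 3.5278 = 17.2278 pm
p' = h/λ' = 6.6261e-34/1.7228e-11 = 3.8461e-23 kg·m/s

Momentum is a vector; the scattered photon's direction makes angle θ = 117° with the incident direction. The magnitude of the vector change Δp⃗ = p⃗₀ − p⃗' is found from the law of cosines:
|Δp⃗|² = p₀² + p'² − 2p₀p'cos θ
|Δp⃗|² = (4.8365e-23)² + (3.8461e-23)² − 2·4.8365e-23·3.8461e-23·cos(117°)
|Δp⃗| = 7.4213e-23 kg·m/s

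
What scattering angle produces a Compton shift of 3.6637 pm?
120.66°

From the Compton formula Δλ = λ_C(1 - cos θ), we can solve for θ:

cos θ = 1 - Δλ/λ_C

Given:
- Δλ = 3.6637 pm
- λ_C = h/(m_e·c) ≈ 2.42631024 pm

cos θ = 1 - 3.6637/2.42631024
cos θ = 1 - 1.509988
cos θ = -0.509988

θ = arccos(-0.509988)
θ = 120.66°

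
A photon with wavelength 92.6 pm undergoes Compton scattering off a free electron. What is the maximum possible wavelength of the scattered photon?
97.4526 pm (at θ = 180°)

The Compton shift is Δλ = λ_C(1 − cos θ).

Since cos θ ranges from −1 to 1, the factor (1 − cos θ) ranges from 0 to 2; the maximum shift occurs at θ = 180° (backscattering):
Δλ_max = 2λ_C = 2 × 2.4263 pm = 4.8526 pm

Maximum scattered wavelength:
λ'_max = λ₀ + Δλ_max = 92.6 + 4.8526 = 97.4526 pm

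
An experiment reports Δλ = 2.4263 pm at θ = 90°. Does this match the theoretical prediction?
Yes, consistent

Calculate the expected shift for θ = 90°:

Δλ_expected = λ_C(1 - cos(90°))
Δλ_expected = 2.4263 × (1 - cos(90°))
Δλ_expected = 2.4263 × 1.0000
Δλ_expected = 2.4263 pm

Given shift: 2.4263 pm
Expected shift: 2.4263 pm
Difference: 0.0000 pm

The values match. This is consistent with Compton scattering at the stated angle.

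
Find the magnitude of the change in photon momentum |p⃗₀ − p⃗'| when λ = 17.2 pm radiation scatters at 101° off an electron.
5.5289e-23 kg·m/s

Photon momentum magnitude is p = h/λ.

Initial momentum:
p₀ = h/λ = 6.6261e-34/1.7200e-11 = 3.8524e-23 kg·m/s

After scattering:
λ' = λ + Δλ = 17.2 + 2.8893 = 20.0893 pm
p' = h/λ' = 6.6261e-34/2.0089e-11 = 3.2983e-23 kg·m/s

Momentum is a vector; the scattered photon's direction makes angle θ = 101° with the incident direction. The magnitude of the vector change Δp⃗ = p⃗₀ − p⃗' is found from the law of cosines:
|Δp⃗|² = p₀² + p'² − 2p₀p'cos θ
|Δp⃗|² = (3.8524e-23)² + (3.2983e-23)² − 2·3.8524e-23·3.2983e-23·cos(101°)
|Δp⃗| = 5.5289e-23 kg·m/s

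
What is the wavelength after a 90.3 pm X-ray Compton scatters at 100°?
93.1476 pm

Using the Compton scattering formula:
λ' = λ + Δλ = λ + λ_C(1 - cos θ)

Given:
- Initial wavelength λ = 90.3 pm
- Scattering angle θ = 100°
- Compton wavelength λ_C ≈ 2.4263 pm

Calculate the shift:
Δλ = 2.4263 × (1 - cos(100°))
Δλ = 2.4263 × 1.1736
Δλ = 2.8476 pm

Final wavelength:
λ' = 90.3 + 2.8476 = 93.1476 pm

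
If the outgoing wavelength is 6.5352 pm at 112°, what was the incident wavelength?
3.2000 pm

From λ' = λ + Δλ, we have λ = λ' - Δλ

First calculate the Compton shift:
Δλ = λ_C(1 - cos θ)
Δλ = 2.4263 × (1 - cos(112°))
Δλ = 2.4263 × 1.3746
Δλ = 3.3352 pm

Initial wavelength:
λ = λ' - Δλ
λ = 6.5352 - 3.3352
λ = 3.2000 pm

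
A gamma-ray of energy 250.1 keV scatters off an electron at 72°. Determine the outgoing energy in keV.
186.8942 keV

First convert energy to wavelength:
λ = hc/E, with hc ≈ 1239.842 keV·pm (i.e. 1239.842 eV·nm)

For E = 250.1 keV = 250100 eV:
λ = 1239.842 keV·pm / 250.1 keV
λ = 4.9574 pm

Calculate the Compton shift:
Δλ = λ_C(1 - cos(72°)) = 2.4263 × 0.6910
Δλ = 1.6765 pm

Final wavelength:
λ' = 4.9574 + 1.6765 = 6.6339 pm

Final energy:
E' = hc/λ' = 1239.842 / 6.6339 = 186.8942 keV

(Intermediate values are shown rounded; full precision is carried through to the final answer.)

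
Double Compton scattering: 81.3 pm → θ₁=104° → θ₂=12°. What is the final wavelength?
84.3663 pm

Apply Compton shift twice:

First scattering at θ₁ = 104°:
Δλ₁ = λ_C(1 - cos(104°))
Δλ₁ = 2.4263 × 1.2419
Δλ₁ = 3.0133 pm

After first scattering:
λ₁ = 81.3 + 3.0133 = 84.3133 pm

Second scattering at θ₂ = 12°:
Δλ₂ = λ_C(1 - cos(12°))
Δλ₂ = 2.4263 × 0.0219
Δλ₂ = 0.0530 pm

Final wavelength:
λ₂ = 84.3133 + 0.0530 = 84.3663 pm

Total shift: Δλ_total = 3.0133 + 0.0530 = 3.0663 pm

(Intermediate values are shown rounded; full precision is carried through to the final answer.)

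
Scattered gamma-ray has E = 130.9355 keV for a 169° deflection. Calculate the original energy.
265.9999 keV

Convert final energy to wavelength (hc ≈ 1239.842 keV·pm):
λ' = hc/E' = 1239.842 / 130.9355 = 9.4691 pm

Calculate the Compton shift:
Δλ = λ_C(1 - cos(169°))
Δλ = 2.4263 × (1 - cos(169°))
Δλ = 4.8080 pm

Initial wavelength:
λ = λ' - Δλ = 9.4691 - 4.8080 = 4.6611 pm

Initial energy:
E = hc/λ = 1239.842 / 4.6611 = 265.9999 keV

(Intermediate values are shown rounded; full precision is carried through to the final answer.)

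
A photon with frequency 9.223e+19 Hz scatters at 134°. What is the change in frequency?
5.151e+19 Hz (decrease)

Convert frequency to wavelength (c = 299792458 m/s):
λ₀ = c/f₀ = 299792458/9.223e+19 = 3.2504875e-12 m = 3.2505 pm

Calculate Compton shift:
Δλ = λ_C(1 - cos(134°)) = 4.1118 pm

Final wavelength:
λ' = λ₀ + Δλ = 3.2505 + 4.1118 = 7.3623 pm

Final frequency:
f' = c/λ' = 299792458/7.3622544e-12 = 4.0720198e+19 Hz

Frequency shift (decrease):
Δf = f₀ - f' = 9.223e+19 - 4.0720198e+19 = 5.151e+19 Hz

(Intermediate values are shown rounded; full precision is carried through to the final answer.)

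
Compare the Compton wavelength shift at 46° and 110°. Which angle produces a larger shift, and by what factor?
110° produces the larger shift by a factor of 4.395

Calculate both shifts using Δλ = λ_C(1 - cos θ):

For θ₁ = 46°:
Δλ₁ = 2.4263 × (1 - cos(46°))
Δλ₁ = 2.4263 × 0.3053
Δλ₁ = 0.7409 pm

For θ₂ = 110°:
Δλ₂ = 2.4263 × (1 - cos(110°))
Δλ₂ = 2.4263 × 1.3420
Δλ₂ = 3.2562 pm

The 110° angle produces the larger shift.
Ratio: 3.2562/0.7409 = 4.395

(Intermediate values are shown rounded; full precision is carried through to the final answer.)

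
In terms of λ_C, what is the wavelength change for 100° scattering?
1.1736 λ_C

The Compton shift formula is:
Δλ = λ_C(1 - cos θ)

Dividing both sides by λ_C:
Δλ/λ_C = 1 - cos θ

For θ = 100°:
Δλ/λ_C = 1 - cos(100°)
Δλ/λ_C = 1 - -0.1736
Δλ/λ_C = 1.1736

This means the shift is 1.1736 × λ_C = 2.8476 pm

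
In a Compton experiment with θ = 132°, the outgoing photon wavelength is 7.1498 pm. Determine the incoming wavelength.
3.1000 pm

From λ' = λ + Δλ, we have λ = λ' - Δλ

First calculate the Compton shift:
Δλ = λ_C(1 - cos θ)
Δλ = 2.4263 × (1 - cos(132°))
Δλ = 2.4263 × 1.6691
Δλ = 4.0498 pm

Initial wavelength:
λ = λ' - Δλ
λ = 7.1498 - 4.0498
λ = 3.1000 pm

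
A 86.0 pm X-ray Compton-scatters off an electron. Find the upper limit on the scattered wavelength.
90.8526 pm (at θ = 180°)

The Compton shift is Δλ = λ_C(1 − cos θ).

Since cos θ ranges from −1 to 1, the factor (1 − cos θ) ranges from 0 to 2; the maximum shift occurs at θ = 180° (backscattering):
Δλ_max = 2λ_C = 2 × 2.4263 pm = 4.8526 pm

Maximum scattered wavelength:
λ'_max = λ₀ + Δλ_max = 86.0 + 4.8526 = 90.8526 pm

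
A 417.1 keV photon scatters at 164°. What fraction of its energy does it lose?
0.6155 (or 61.55%)

Calculate initial and final photon energies:

Initial: E₀ = 417.1 keV → λ₀ = 2.9725 pm
Compton shift: Δλ = 4.7586 pm
Final wavelength: λ' = 7.7312 pm
Final energy: E' = 160.3695 keV

Fractional energy loss:
(E₀ - E')/E₀ = (417.1000 - 160.3695)/417.1000
= 256.7305/417.1000
= 0.6155
= 61.55%

(Intermediate values are shown rounded; full precision is carried through to the final answer.)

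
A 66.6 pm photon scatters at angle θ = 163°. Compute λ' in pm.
71.3466 pm

Using the Compton scattering formula:
λ' = λ + Δλ = λ + λ_C(1 - cos θ)

Given:
- Initial wavelength λ = 66.6 pm
- Scattering angle θ = 163°
- Compton wavelength λ_C ≈ 2.4263 pm

Calculate the shift:
Δλ = 2.4263 × (1 - cos(163°))
Δλ = 2.4263 × 1.9563
Δλ = 4.7466 pm

Final wavelength:
λ' = 66.6 + 4.7466 = 71.3466 pm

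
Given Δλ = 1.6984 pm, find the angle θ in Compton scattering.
72.54°

From the Compton formula Δλ = λ_C(1 - cos θ), we can solve for θ:

cos θ = 1 - Δλ/λ_C

Given:
- Δλ = 1.6984 pm
- λ_C = h/(m_e·c) ≈ 2.42631024 pm

cos θ = 1 - 1.6984/2.42631024
cos θ = 1 - 0.699993
cos θ = 0.300007

θ = arccos(0.300007)
θ = 72.54°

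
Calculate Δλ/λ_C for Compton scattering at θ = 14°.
0.0297 λ_C

The Compton shift formula is:
Δλ = λ_C(1 - cos θ)

Dividing both sides by λ_C:
Δλ/λ_C = 1 - cos θ

For θ = 14°:
Δλ/λ_C = 1 - cos(14°)
Δλ/λ_C = 1 - 0.9703
Δλ/λ_C = 0.0297

This means the shift is 0.0297 × λ_C = 0.0721 pm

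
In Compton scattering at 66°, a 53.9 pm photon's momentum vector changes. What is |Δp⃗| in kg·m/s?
1.3219e-23 kg·m/s

Photon momentum magnitude is p = h/λ.

Initial momentum:
p₀ = h/λ = 6.6261e-34/5.3900e-11 = 1.2293e-23 kg·m/s

After scattering:
λ' = λ + Δλ = 53.9 + 1.4394 = 55.3394 pm
p' = h/λ' = 6.6261e-34/5.5339e-11 = 1.1974e-23 kg·m/s

Momentum is a vector; the scattered photon's direction makes angle θ = 66° with the incident direction. The magnitude of the vector change Δp⃗ = p⃗₀ − p⃗' is found from the law of cosines:
|Δp⃗|² = p₀² + p'² − 2p₀p'cos θ
|Δp⃗|² = (1.2293e-23)² + (1.1974e-23)² − 2·1.2293e-23·1.1974e-23·cos(66°)
|Δp⃗| = 1.3219e-23 kg·m/s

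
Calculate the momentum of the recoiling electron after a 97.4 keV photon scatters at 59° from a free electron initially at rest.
4.9245e-23 kg·m/s

The electron is initially at rest, so by conservation of momentum:
p⃗_e = p⃗₀ − p⃗'  (incident photon momentum minus scattered photon momentum)

Photon momentum magnitudes (p = h/λ = E/c):
λ₀ = hc/E₀ = 12.7294 pm → p₀ = h/λ₀ = 5.2053e-23 kg·m/s
Δλ = λ_C(1 − cos 59°) = 1.1767 pm
λ' = 13.9061 pm → p' = h/λ' = 4.7649e-23 kg·m/s

The scattered photon makes angle θ = 59° with the incident direction, so by the law of cosines:
|p⃗_e|² = p₀² + p'² − 2p₀p'cos θ
|p⃗_e|² = (5.2053e-23)² + (4.7649e-23)² − 2·5.2053e-23·4.7649e-23·cos(59°)
|p⃗_e| = 4.9245e-23 kg·m/s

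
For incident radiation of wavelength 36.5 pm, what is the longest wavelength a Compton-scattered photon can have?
41.3526 pm (at θ = 180°)

The Compton shift is Δλ = λ_C(1 − cos θ).

Since cos θ ranges from −1 to 1, the factor (1 − cos θ) ranges from 0 to 2; the maximum shift occurs at θ = 180° (backscattering):
Δλ_max = 2λ_C = 2 × 2.4263 pm = 4.8526 pm

Maximum scattered wavelength:
λ'_max = λ₀ + Δλ_max = 36.5 + 4.8526 = 41.3526 pm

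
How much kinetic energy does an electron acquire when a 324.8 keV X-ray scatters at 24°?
16.9187 keV

By energy conservation: K_e = E_initial - E_final

First find the scattered photon energy:
Initial wavelength: λ = hc/E = 3.8172 pm
Compton shift: Δλ = λ_C(1 - cos(24°)) = 0.2098 pm
Final wavelength: λ' = 3.8172 + 0.2098 = 4.0270 pm
Final photon energy: E' = hc/λ' = 307.8813 keV

Electron kinetic energy:
K_e = E - E' = 324.8000 - 307.8813 = 16.9187 keV

(Intermediate values are shown rounded; full precision is carried through to the final answer.)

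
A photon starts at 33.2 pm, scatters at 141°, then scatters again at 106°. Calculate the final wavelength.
40.6070 pm

Apply Compton shift twice:

First scattering at θ₁ = 141°:
Δλ₁ = λ_C(1 - cos(141°))
Δλ₁ = 2.4263 × 1.7771
Δλ₁ = 4.3119 pm

After first scattering:
λ₁ = 33.2 + 4.3119 = 37.5119 pm

Second scattering at θ₂ = 106°:
Δλ₂ = λ_C(1 - cos(106°))
Δλ₂ = 2.4263 × 1.2756
Δλ₂ = 3.0951 pm

Final wavelength:
λ₂ = 37.5119 + 3.0951 = 40.6070 pm

Total shift: Δλ_total = 4.3119 + 3.0951 = 7.4070 pm

(Intermediate values are shown rounded; full precision is carried through to the final answer.)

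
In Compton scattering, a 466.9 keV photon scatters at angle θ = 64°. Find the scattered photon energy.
308.5595 keV

First convert energy to wavelength:
λ = hc/E, with hc ≈ 1239.842 keV·pm (i.e. 1239.842 eV·nm)

For E = 466.9 keV = 466900 eV:
λ = 1239.842 keV·pm / 466.9 keV
λ = 2.6555 pm

Calculate the Compton shift:
Δλ = λ_C(1 - cos(64°)) = 2.4263 × 0.5616
Δλ = 1.3627 pm

Final wavelength:
λ' = 2.6555 + 1.3627 = 4.0182 pm

Final energy:
E' = hc/λ' = 1239.842 / 4.0182 = 308.5595 keV

(Intermediate values are shown rounded; full precision is carried through to the final answer.)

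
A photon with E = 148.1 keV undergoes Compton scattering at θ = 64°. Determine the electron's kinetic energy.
20.7321 keV

By energy conservation: K_e = E_initial - E_final

First find the scattered photon energy:
Initial wavelength: λ = hc/E = 8.3717 pm
Compton shift: Δλ = λ_C(1 - cos(64°)) = 1.3627 pm
Final wavelength: λ' = 8.3717 + 1.3627 = 9.7343 pm
Final photon energy: E' = hc/λ' = 127.3679 keV

Electron kinetic energy:
K_e = E - E' = 148.1000 - 127.3679 = 20.7321 keV

(Intermediate values are shown rounded; full precision is carried through to the final answer.)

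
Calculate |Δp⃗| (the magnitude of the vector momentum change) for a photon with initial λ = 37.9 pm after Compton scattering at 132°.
3.0409e-23 kg·m/s

Photon momentum magnitude is p = h/λ.

Initial momentum:
p₀ = h/λ = 6.6261e-34/3.7900e-11 = 1.7483e-23 kg·m/s

After scattering:
λ' = λ + Δλ = 37.9 + 4.0498 = 41.9498 pm
p' = h/λ' = 6.6261e-34/4.1950e-11 = 1.5795e-23 kg·m/s

Momentum is a vector; the scattered photon's direction makes angle θ = 132° with the incident direction. The magnitude of the vector change Δp⃗ = p⃗₀ − p⃗' is found from the law of cosines:
|Δp⃗|² = p₀² + p'² − 2p₀p'cos θ
|Δp⃗|² = (1.7483e-23)² + (1.5795e-23)² − 2·1.7483e-23·1.5795e-23·cos(132°)
|Δp⃗| = 3.0409e-23 kg·m/s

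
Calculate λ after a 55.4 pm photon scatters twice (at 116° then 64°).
60.2526 pm

Apply Compton shift twice:

First scattering at θ₁ = 116°:
Δλ₁ = λ_C(1 - cos(116°))
Δλ₁ = 2.4263 × 1.4384
Δλ₁ = 3.4899 pm

After first scattering:
λ₁ = 55.4 + 3.4899 = 58.8899 pm

Second scattering at θ₂ = 64°:
Δλ₂ = λ_C(1 - cos(64°))
Δλ₂ = 2.4263 × 0.5616
Δλ₂ = 1.3627 pm

Final wavelength:
λ₂ = 58.8899 + 1.3627 = 60.2526 pm

Total shift: Δλ_total = 3.4899 + 1.3627 = 4.8526 pm

(Intermediate values are shown rounded; full precision is carried through to the final answer.)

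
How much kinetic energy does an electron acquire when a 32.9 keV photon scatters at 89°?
1.9574 keV

By energy conservation: K_e = E_initial - E_final

First find the scattered photon energy:
Initial wavelength: λ = hc/E = 37.6852 pm
Compton shift: Δλ = λ_C(1 - cos(89°)) = 2.3840 pm
Final wavelength: λ' = 37.6852 + 2.3840 = 40.0691 pm
Final photon energy: E' = hc/λ' = 30.9426 keV

Electron kinetic energy:
K_e = E - E' = 32.9000 - 30.9426 = 1.9574 keV

(Intermediate values are shown rounded; full precision is carried through to the final answer.)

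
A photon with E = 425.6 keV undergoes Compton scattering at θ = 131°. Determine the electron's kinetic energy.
246.7235 keV

By energy conservation: K_e = E_initial - E_final

First find the scattered photon energy:
Initial wavelength: λ = hc/E = 2.9132 pm
Compton shift: Δλ = λ_C(1 - cos(131°)) = 4.0181 pm
Final wavelength: λ' = 2.9132 + 4.0181 = 6.9313 pm
Final photon energy: E' = hc/λ' = 178.8765 keV

Electron kinetic energy:
K_e = E - E' = 425.6000 - 178.8765 = 246.7235 keV

(Intermediate values are shown rounded; full precision is carried through to the final answer.)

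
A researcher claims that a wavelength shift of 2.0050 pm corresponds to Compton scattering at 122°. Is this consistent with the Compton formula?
No, inconsistent

Calculate the expected shift for θ = 122°:

Δλ_expected = λ_C(1 - cos(122°))
Δλ_expected = 2.4263 × (1 - cos(122°))
Δλ_expected = 2.4263 × 1.5299
Δλ_expected = 3.7121 pm

Given shift: 2.0050 pm
Expected shift: 3.7121 pm
Difference: 1.7071 pm

The values do not match. The given shift corresponds to θ ≈ 80.0°, not 122°.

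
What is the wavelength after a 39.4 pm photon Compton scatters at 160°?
44.1063 pm

Using the Compton scattering formula:
λ' = λ + Δλ = λ + λ_C(1 - cos θ)

Given:
- Initial wavelength λ = 39.4 pm
- Scattering angle θ = 160°
- Compton wavelength λ_C ≈ 2.4263 pm

Calculate the shift:
Δλ = 2.4263 × (1 - cos(160°))
Δλ = 2.4263 × 1.9397
Δλ = 4.7063 pm

Final wavelength:
λ' = 39.4 + 4.7063 = 44.1063 pm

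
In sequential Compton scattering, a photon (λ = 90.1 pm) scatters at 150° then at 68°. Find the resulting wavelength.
96.1450 pm

Apply Compton shift twice:

First scattering at θ₁ = 150°:
Δλ₁ = λ_C(1 - cos(150°))
Δλ₁ = 2.4263 × 1.8660
Δλ₁ = 4.5276 pm

After first scattering:
λ₁ = 90.1 + 4.5276 = 94.6276 pm

Second scattering at θ₂ = 68°:
Δλ₂ = λ_C(1 - cos(68°))
Δλ₂ = 2.4263 × 0.6254
Δλ₂ = 1.5174 pm

Final wavelength:
λ₂ = 94.6276 + 1.5174 = 96.1450 pm

Total shift: Δλ_total = 4.5276 + 1.5174 = 6.0450 pm

(Intermediate values are shown rounded; full precision is carried through to the final answer.)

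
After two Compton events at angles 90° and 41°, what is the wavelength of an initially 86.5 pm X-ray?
89.5215 pm

Apply Compton shift twice:

First scattering at θ₁ = 90°:
Δλ₁ = λ_C(1 - cos(90°))
Δλ₁ = 2.4263 × 1.0000
Δλ₁ = 2.4263 pm

After first scattering:
λ₁ = 86.5 + 2.4263 = 88.9263 pm

Second scattering at θ₂ = 41°:
Δλ₂ = λ_C(1 - cos(41°))
Δλ₂ = 2.4263 × 0.2453
Δλ₂ = 0.5952 pm

Final wavelength:
λ₂ = 88.9263 + 0.5952 = 89.5215 pm

Total shift: Δλ_total = 2.4263 + 0.5952 = 3.0215 pm

(Intermediate values are shown rounded; full precision is carried through to the final answer.)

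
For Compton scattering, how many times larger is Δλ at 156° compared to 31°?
156° produces the larger shift by a factor of 13.397

Calculate both shifts using Δλ = λ_C(1 - cos θ):

For θ₁ = 31°:
Δλ₁ = 2.4263 × (1 - cos(31°))
Δλ₁ = 2.4263 × 0.1428
Δλ₁ = 0.3466 pm

For θ₂ = 156°:
Δλ₂ = 2.4263 × (1 - cos(156°))
Δλ₂ = 2.4263 × 1.9135
Δλ₂ = 4.6429 pm

The 156° angle produces the larger shift.
Ratio: 4.6429/0.3466 = 13.397

(Intermediate values are shown rounded; full precision is carried through to the final answer.)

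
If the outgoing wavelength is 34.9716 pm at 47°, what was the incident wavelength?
34.2000 pm

From λ' = λ + Δλ, we have λ = λ' - Δλ

First calculate the Compton shift:
Δλ = λ_C(1 - cos θ)
Δλ = 2.4263 × (1 - cos(47°))
Δλ = 2.4263 × 0.3180
Δλ = 0.7716 pm

Initial wavelength:
λ = λ' - Δλ
λ = 34.9716 - 0.7716
λ = 34.2000 pm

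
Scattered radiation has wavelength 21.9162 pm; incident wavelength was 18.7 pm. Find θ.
109.00°

First find the wavelength shift:
Δλ = λ' - λ = 21.9162 - 18.7 = 3.2162 pm

Using Δλ = λ_C(1 - cos θ), with λ_C = h/(m_e·c) ≈ 2.42631024 pm:
cos θ = 1 - Δλ/λ_C
cos θ = 1 - 3.2162/2.42631024
cos θ = -0.325552

θ = arccos(-0.325552)
θ = 109.00°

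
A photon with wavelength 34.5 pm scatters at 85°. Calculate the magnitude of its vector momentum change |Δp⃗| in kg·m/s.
2.5183e-23 kg·m/s

Photon momentum magnitude is p = h/λ.

Initial momentum:
p₀ = h/λ = 6.6261e-34/3.4500e-11 = 1.9206e-23 kg·m/s

After scattering:
λ' = λ + Δλ = 34.5 + 2.2148 = 36.7148 pm
p' = h/λ' = 6.6261e-34/3.6715e-11 = 1.8047e-23 kg·m/s

Momentum is a vector; the scattered photon's direction makes angle θ = 85° with the incident direction. The magnitude of the vector change Δp⃗ = p⃗₀ − p⃗' is found from the law of cosines:
|Δp⃗|² = p₀² + p'² − 2p₀p'cos θ
|Δp⃗|² = (1.9206e-23)² + (1.8047e-23)² − 2·1.9206e-23·1.8047e-23·cos(85°)
|Δp⃗| = 2.5183e-23 kg·m/s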